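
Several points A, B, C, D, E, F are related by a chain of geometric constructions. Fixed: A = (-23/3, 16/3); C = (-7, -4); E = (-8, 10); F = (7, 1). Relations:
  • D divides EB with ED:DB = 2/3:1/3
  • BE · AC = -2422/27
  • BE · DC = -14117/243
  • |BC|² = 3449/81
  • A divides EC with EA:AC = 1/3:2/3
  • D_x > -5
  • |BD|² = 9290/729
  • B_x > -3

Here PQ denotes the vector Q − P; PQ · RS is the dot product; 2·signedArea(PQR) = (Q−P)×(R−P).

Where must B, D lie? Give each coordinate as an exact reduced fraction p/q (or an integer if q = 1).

1. B_x = -23/9  [line -2/3·x + 28/3·y + -242/27 = 0 ∩ |BC|² = 3449/81]
2. B_y = 7/9  [line -2/3·x + 28/3·y + -242/27 = 0 ∩ |BC|² = 3449/81]
   → B = (-23/9, 7/9)
3. D_x = -118/27  [BE · DC = -14117/243 ∩ D divides EB with ED:DB = 2/3:1/3]
4. D_y = 104/27  [BE · DC = -14117/243 ∩ D divides EB with ED:DB = 2/3:1/3]
   → D = (-118/27, 104/27)

B = (-23/9, 7/9)
D = (-118/27, 104/27)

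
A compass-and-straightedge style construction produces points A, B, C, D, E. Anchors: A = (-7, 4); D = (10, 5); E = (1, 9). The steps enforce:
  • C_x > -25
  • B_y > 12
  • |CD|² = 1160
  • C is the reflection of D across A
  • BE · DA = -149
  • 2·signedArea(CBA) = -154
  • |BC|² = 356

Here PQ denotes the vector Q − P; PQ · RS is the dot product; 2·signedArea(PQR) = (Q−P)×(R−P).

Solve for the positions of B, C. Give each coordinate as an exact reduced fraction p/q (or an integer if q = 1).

B = (-8, 13)
C = (-24, 3)

1. C_x = -24  [C is the reflection of D across A]
2. C_y = 3  [C is the reflection of D across A]
   → C = (-24, 3)
3. B_x = -8  [BE · DA = -149 ∩ 2·signedArea(CBA) = -154]
4. B_y = 13  [BE · DA = -149 ∩ 2·signedArea(CBA) = -154]
   → B = (-8, 13)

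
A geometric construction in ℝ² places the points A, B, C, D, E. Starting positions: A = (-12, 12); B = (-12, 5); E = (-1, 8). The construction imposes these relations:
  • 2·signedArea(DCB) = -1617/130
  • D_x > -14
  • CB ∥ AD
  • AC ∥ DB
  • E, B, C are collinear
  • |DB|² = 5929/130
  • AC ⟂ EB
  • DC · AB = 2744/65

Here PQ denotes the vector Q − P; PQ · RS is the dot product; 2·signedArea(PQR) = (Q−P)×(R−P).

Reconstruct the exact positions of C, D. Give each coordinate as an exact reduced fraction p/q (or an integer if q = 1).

1. C_x = -1329/130  [E, B, C are collinear ∩ AC ⟂ EB]
2. C_y = 713/130  [E, B, C are collinear ∩ AC ⟂ EB]
   → C = (-1329/130, 713/130)
3. D_x = -1791/130  [AC ∥ DB ∩ CB ∥ AD]
4. D_y = 1497/130  [AC ∥ DB ∩ CB ∥ AD]
   → D = (-1791/130, 1497/130)

C = (-1329/130, 713/130)
D = (-1791/130, 1497/130)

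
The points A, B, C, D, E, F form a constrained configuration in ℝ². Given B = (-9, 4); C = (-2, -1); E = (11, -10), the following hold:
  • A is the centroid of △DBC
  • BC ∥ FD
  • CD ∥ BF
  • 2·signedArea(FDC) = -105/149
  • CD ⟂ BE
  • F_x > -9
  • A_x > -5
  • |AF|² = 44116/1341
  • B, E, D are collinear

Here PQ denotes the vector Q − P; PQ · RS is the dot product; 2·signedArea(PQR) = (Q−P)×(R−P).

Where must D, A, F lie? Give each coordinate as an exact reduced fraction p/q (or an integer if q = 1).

1. D_x = -291/149  [B, E, D are collinear ∩ CD ⟂ BE]
2. D_y = -139/149  [B, E, D are collinear ∩ CD ⟂ BE]
   → D = (-291/149, -139/149)
3. A_x = -1930/447  [A is the centroid of △DBC]
4. A_y = 308/447  [A is the centroid of △DBC]
   → A = (-1930/447, 308/447)
5. F_x = -1334/149  [BC ∥ FD ∩ CD ∥ BF]
6. F_y = 606/149  [BC ∥ FD ∩ CD ∥ BF]
   → F = (-1334/149, 606/149)

A = (-1930/447, 308/447)
D = (-291/149, -139/149)
F = (-1334/149, 606/149)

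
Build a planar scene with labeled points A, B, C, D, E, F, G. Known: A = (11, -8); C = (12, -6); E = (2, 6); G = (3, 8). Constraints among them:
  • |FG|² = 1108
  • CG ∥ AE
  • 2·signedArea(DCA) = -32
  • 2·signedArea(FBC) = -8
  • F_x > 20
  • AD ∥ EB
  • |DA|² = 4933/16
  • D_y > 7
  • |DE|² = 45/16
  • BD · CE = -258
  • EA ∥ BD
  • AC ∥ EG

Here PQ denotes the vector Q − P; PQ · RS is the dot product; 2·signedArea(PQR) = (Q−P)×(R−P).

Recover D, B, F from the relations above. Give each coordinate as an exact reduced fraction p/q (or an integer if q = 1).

B = (-25/4, 43/2)
D = (11/4, 15/2)
F = (21, -20)

1. D_x = 11/4  [line 2·x + -1·y + 2 = 0 ∩ |DA|² = 4933/16]
2. D_y = 15/2  [line 2·x + -1·y + 2 = 0 ∩ |DA|² = 4933/16]
   → D = (11/4, 15/2)
3. B_x = -25/4  [EA ∥ BD ∩ AD ∥ EB]
4. B_y = 43/2  [EA ∥ BD ∩ AD ∥ EB]
   → B = (-25/4, 43/2)
5. F_x = 21  [line 55/2·x + 73/4·y + -425/2 = 0 ∩ |FG|² = 1108]
6. F_y = -20  [line 55/2·x + 73/4·y + -425/2 = 0 ∩ |FG|² = 1108]
   → F = (21, -20)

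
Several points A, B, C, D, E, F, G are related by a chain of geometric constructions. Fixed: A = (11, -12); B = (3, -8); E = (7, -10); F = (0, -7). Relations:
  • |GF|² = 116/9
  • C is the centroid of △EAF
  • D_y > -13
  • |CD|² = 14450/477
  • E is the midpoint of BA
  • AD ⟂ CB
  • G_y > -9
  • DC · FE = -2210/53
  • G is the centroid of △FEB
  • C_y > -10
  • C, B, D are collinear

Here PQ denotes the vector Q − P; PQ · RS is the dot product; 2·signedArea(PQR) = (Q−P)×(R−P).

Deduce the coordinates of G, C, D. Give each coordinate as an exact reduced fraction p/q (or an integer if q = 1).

1. G_x = 10/3  [G is the centroid of △FEB]
2. G_y = -25/3  [G is the centroid of △FEB]
   → G = (10/3, -25/3)
3. C_x = 6  [C is the centroid of △EAF]
4. C_y = -29/3  [C is the centroid of △EAF]
   → C = (6, -29/3)
5. D_x = 573/53  [C, B, D are collinear ∩ AD ⟂ CB]
6. D_y = -654/53  [C, B, D are collinear ∩ AD ⟂ CB]
   → D = (573/53, -654/53)

C = (6, -29/3)
D = (573/53, -654/53)
G = (10/3, -25/3)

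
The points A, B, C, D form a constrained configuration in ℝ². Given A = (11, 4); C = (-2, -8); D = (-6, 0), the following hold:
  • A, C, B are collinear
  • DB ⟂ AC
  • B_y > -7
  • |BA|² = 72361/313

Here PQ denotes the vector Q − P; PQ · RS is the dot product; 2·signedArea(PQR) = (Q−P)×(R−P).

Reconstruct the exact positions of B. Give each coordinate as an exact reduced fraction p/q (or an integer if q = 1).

B = (-54/313, -1976/313)

1. B_x = -54/313  [A, C, B are collinear ∩ DB ⟂ AC]
2. B_y = -1976/313  [A, C, B are collinear ∩ DB ⟂ AC]
   → B = (-54/313, -1976/313)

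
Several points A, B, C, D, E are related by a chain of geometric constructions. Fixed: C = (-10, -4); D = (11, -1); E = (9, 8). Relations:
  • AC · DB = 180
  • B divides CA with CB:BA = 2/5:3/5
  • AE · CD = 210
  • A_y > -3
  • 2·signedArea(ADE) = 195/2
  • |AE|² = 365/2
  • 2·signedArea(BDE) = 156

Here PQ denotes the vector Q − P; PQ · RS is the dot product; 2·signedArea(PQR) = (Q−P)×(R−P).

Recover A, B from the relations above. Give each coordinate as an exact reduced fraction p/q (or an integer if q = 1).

A = (1/2, -5/2)
B = (-29/5, -17/5)

1. A_x = 1/2  [2·signedArea(ADE) = 195/2 ∩ AE · CD = 210]
2. A_y = -5/2  [2·signedArea(ADE) = 195/2 ∩ AE · CD = 210]
   → A = (1/2, -5/2)
3. B_x = -29/5  [B divides CA with CB:BA = 2/5:3/5]
4. B_y = -17/5  [B divides CA with CB:BA = 2/5:3/5]
   → B = (-29/5, -17/5)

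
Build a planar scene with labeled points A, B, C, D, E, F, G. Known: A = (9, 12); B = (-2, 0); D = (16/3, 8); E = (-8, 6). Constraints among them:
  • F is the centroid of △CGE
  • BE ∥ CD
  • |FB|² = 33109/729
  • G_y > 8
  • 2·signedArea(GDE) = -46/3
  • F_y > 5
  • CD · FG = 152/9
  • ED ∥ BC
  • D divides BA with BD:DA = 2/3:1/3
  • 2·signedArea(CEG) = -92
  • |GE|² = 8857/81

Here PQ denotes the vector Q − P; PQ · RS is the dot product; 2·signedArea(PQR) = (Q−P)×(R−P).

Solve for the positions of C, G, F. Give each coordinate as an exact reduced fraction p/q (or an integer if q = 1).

1. C_x = 34/3  [BE ∥ CD ∩ ED ∥ BC]
2. C_y = 2  [BE ∥ CD ∩ ED ∥ BC]
   → C = (34/3, 2)
3. G_x = 19/9  [2·signedArea(GDE) = -46/3 ∩ 2·signedArea(CEG) = -92]
4. G_y = 26/3  [2·signedArea(GDE) = -46/3 ∩ 2·signedArea(CEG) = -92]
   → G = (19/9, 26/3)
5. F_x = 49/27  [F is the centroid of △CGE]
6. F_y = 50/9  [F is the centroid of △CGE]
   → F = (49/27, 50/9)

C = (34/3, 2)
F = (49/27, 50/9)
G = (19/9, 26/3)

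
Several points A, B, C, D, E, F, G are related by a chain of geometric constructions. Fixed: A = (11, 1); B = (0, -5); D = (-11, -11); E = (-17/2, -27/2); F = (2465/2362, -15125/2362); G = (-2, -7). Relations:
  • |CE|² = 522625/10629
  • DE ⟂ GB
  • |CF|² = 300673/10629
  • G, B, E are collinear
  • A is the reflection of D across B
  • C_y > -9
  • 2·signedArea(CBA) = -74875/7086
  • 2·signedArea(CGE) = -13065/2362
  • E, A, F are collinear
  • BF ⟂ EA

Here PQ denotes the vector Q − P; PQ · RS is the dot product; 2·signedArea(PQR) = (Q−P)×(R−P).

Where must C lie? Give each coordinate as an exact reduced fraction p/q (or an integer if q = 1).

1. C_x = -28241/7086  [2·signedArea(CBA) = -74875/7086 ∩ 2·signedArea(CGE) = -13065/2362]
2. C_y = -57641/7086  [2·signedArea(CBA) = -74875/7086 ∩ 2·signedArea(CGE) = -13065/2362]
   → C = (-28241/7086, -57641/7086)

C = (-28241/7086, -57641/7086)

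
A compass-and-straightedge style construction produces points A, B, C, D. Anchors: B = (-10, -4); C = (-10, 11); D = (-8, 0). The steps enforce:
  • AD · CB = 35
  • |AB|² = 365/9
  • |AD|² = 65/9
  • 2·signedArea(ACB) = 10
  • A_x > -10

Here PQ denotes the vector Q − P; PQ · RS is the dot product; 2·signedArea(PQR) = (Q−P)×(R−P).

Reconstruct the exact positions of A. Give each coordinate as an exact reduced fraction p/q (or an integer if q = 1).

A = (-28/3, 7/3)

1. A_x = -28/3  [2·signedArea(ACB) = 10 ∩ AD · CB = 35]
2. A_y = 7/3  [2·signedArea(ACB) = 10 ∩ AD · CB = 35]
   → A = (-28/3, 7/3)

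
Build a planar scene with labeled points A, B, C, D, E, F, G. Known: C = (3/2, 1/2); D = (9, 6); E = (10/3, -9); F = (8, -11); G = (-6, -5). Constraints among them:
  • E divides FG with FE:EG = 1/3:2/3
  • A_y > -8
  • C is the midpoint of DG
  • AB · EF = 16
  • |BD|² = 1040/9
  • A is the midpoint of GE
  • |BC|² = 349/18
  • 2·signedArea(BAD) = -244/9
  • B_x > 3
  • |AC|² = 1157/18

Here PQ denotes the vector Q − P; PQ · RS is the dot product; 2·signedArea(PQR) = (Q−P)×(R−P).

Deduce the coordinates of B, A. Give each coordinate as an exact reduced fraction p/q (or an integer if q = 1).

A = (-4/3, -7)
B = (11/3, -10/3)

1. A_x = -4/3  [A is the midpoint of GE]
2. A_y = -7  [A is the midpoint of GE]
   → A = (-4/3, -7)
3. B_x = 11/3  [2·signedArea(BAD) = -244/9 ∩ AB · EF = 16]
4. B_y = -10/3  [2·signedArea(BAD) = -244/9 ∩ AB · EF = 16]
   → B = (11/3, -10/3)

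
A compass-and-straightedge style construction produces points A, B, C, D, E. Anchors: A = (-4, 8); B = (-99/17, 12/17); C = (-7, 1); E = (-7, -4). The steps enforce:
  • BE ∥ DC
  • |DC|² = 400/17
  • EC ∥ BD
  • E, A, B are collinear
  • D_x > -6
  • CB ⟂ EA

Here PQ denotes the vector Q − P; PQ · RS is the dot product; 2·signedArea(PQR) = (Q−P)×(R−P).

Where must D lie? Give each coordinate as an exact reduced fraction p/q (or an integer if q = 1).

D = (-99/17, 97/17)

1. D_x = -99/17  [BE ∥ DC ∩ EC ∥ BD]
2. D_y = 97/17  [BE ∥ DC ∩ EC ∥ BD]
   → D = (-99/17, 97/17)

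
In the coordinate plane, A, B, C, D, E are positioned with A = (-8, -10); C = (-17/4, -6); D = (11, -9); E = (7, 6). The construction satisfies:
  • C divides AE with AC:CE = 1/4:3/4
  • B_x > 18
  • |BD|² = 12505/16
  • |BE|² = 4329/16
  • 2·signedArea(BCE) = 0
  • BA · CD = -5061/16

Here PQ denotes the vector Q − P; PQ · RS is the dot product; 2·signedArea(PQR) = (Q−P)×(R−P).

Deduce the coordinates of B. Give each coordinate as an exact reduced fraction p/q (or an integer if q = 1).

B = (73/4, 18)

1. B_x = 73/4  [2·signedArea(BCE) = 0 ∩ BA · CD = -5061/16]
2. B_y = 18  [2·signedArea(BCE) = 0 ∩ BA · CD = -5061/16]
   → B = (73/4, 18)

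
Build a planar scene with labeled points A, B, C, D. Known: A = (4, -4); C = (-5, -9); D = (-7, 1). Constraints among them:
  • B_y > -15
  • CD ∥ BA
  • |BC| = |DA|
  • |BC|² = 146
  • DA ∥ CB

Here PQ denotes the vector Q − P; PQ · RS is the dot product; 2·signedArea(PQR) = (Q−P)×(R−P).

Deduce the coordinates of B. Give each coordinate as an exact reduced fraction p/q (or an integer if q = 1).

1. B_x = 6  [CD ∥ BA ∩ DA ∥ CB]
2. B_y = -14  [CD ∥ BA ∩ DA ∥ CB]
   → B = (6, -14)

B = (6, -14)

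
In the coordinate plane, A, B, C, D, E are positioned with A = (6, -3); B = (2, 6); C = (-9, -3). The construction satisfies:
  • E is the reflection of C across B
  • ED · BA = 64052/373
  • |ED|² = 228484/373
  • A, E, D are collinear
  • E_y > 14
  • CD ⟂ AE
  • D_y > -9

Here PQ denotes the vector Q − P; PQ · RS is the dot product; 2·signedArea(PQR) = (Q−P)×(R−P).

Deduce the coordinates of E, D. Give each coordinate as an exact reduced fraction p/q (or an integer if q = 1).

1. E_x = 13  [E is the reflection of C across B]
2. E_y = 15  [E is the reflection of C across B]
   → E = (13, 15)
3. D_x = 1503/373  [A, E, D are collinear ∩ CD ⟂ AE]
4. D_y = -3009/373  [A, E, D are collinear ∩ CD ⟂ AE]
   → D = (1503/373, -3009/373)

D = (1503/373, -3009/373)
E = (13, 15)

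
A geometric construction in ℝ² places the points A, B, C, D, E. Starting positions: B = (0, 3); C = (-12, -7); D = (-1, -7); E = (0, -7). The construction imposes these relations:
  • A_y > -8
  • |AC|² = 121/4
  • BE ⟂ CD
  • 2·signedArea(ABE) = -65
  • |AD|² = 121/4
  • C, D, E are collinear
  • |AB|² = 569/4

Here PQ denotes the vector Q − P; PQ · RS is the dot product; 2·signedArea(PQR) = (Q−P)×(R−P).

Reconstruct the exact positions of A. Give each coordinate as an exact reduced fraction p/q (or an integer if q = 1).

A = (-13/2, -7)

1. A_x = -13/2  [2·signedArea(ABE) = -65]
2. A_y = -7  [|AD|² = 121/4]
   → A = (-13/2, -7)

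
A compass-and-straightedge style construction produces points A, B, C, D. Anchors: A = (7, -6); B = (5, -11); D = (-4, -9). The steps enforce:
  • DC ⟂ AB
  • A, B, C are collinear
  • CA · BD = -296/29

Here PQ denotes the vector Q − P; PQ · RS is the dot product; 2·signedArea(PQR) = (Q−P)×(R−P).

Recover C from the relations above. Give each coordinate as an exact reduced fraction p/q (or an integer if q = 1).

C = (129/29, -359/29)

1. C_x = 129/29  [A, B, C are collinear ∩ DC ⟂ AB]
2. C_y = -359/29  [A, B, C are collinear ∩ DC ⟂ AB]
   → C = (129/29, -359/29)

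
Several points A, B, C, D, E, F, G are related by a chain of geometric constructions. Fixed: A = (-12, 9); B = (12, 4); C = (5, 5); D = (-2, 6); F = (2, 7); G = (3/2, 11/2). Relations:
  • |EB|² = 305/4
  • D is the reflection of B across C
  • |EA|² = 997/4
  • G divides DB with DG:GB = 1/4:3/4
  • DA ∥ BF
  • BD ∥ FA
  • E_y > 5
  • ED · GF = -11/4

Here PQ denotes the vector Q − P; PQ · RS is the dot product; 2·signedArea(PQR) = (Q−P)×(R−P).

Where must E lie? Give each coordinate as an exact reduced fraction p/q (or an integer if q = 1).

1. E_x = 7/2  [line -1/2·x + -3/2·y + 43/4 = 0 ∩ |EB|² = 305/4]
2. E_y = 6  [line -1/2·x + -3/2·y + 43/4 = 0 ∩ |EB|² = 305/4]
   → E = (7/2, 6)

E = (7/2, 6)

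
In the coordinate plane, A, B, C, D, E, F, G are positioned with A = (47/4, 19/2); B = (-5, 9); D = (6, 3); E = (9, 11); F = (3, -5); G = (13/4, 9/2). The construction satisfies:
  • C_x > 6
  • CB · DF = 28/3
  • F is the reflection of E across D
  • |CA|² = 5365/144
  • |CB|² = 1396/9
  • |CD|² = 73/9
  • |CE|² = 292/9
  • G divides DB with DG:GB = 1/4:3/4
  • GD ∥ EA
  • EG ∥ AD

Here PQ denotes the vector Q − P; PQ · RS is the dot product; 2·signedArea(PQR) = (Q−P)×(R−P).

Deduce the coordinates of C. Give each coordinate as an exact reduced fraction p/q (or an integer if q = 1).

C = (7, 17/3)

1. C_x = 7  [line 3·x + 8·y + -199/3 = 0 ∩ |CD|² = 73/9]
2. C_y = 17/3  [line 3·x + 8·y + -199/3 = 0 ∩ |CD|² = 73/9]
   → C = (7, 17/3)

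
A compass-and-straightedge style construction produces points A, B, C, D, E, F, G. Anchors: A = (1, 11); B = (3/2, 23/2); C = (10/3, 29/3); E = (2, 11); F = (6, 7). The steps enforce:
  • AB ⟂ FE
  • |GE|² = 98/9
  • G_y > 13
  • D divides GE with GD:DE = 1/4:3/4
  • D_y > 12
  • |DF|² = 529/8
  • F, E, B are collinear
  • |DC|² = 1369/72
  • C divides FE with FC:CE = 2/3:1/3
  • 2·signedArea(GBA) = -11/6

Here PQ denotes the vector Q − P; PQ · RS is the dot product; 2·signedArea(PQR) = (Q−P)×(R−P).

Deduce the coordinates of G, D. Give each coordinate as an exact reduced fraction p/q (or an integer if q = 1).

D = (1/4, 51/4)
G = (-1/3, 40/3)

1. G_x = -1/3  [line 1/2·x + -1/2·y + 41/6 = 0 ∩ |GE|² = 98/9]
2. G_y = 40/3  [line 1/2·x + -1/2·y + 41/6 = 0 ∩ |GE|² = 98/9]
   → G = (-1/3, 40/3)
3. D_x = 1/4  [D divides GE with GD:DE = 1/4:3/4]
4. D_y = 51/4  [D divides GE with GD:DE = 1/4:3/4]
   → D = (1/4, 51/4)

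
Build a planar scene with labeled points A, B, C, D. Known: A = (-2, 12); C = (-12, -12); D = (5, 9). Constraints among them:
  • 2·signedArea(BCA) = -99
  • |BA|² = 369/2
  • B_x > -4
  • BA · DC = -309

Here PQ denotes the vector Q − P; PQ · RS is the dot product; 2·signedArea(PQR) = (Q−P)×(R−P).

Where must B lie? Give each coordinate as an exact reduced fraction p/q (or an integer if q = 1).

1. B_x = -7/2  [2·signedArea(BCA) = -99 ∩ BA · DC = -309]
2. B_y = -3/2  [2·signedArea(BCA) = -99 ∩ BA · DC = -309]
   → B = (-7/2, -3/2)

B = (-7/2, -3/2)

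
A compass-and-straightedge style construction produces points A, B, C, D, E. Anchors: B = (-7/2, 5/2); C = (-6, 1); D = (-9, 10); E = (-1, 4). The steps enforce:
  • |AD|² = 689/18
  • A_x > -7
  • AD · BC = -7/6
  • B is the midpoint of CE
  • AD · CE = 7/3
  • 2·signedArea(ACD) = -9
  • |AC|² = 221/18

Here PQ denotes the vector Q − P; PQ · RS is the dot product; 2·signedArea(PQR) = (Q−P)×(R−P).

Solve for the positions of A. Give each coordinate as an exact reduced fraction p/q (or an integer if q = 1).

A = (-37/6, 9/2)

1. A_x = -37/6  [AD · BC = -7/6 ∩ 2·signedArea(ACD) = -9]
2. A_y = 9/2  [AD · BC = -7/6 ∩ 2·signedArea(ACD) = -9]
   → A = (-37/6, 9/2)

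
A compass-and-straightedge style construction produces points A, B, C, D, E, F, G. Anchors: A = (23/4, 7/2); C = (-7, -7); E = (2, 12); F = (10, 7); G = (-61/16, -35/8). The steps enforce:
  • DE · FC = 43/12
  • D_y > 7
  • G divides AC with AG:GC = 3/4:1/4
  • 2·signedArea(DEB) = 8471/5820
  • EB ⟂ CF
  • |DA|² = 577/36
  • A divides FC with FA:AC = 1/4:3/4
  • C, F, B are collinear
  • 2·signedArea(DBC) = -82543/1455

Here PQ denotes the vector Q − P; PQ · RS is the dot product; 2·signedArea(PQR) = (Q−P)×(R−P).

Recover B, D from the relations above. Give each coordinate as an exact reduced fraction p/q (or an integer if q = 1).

B = (3728/485, 2471/485)
D = (71/12, 15/2)

1. B_x = 3728/485  [C, F, B are collinear ∩ EB ⟂ CF]
2. B_y = 2471/485  [C, F, B are collinear ∩ EB ⟂ CF]
   → B = (3728/485, 2471/485)
3. D_x = 71/12  [2·signedArea(DBC) = -82543/1455 ∩ 2·signedArea(DEB) = 8471/5820]
4. D_y = 15/2  [2·signedArea(DBC) = -82543/1455 ∩ 2·signedArea(DEB) = 8471/5820]
   → D = (71/12, 15/2)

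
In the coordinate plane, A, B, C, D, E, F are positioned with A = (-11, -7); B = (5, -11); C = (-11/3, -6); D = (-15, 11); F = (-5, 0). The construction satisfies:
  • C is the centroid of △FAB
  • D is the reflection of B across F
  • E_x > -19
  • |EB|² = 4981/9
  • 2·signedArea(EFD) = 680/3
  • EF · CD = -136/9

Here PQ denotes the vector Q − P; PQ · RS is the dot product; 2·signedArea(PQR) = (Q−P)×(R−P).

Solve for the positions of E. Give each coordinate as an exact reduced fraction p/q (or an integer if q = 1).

E = (-55/3, -8)

1. E_x = -55/3  [2·signedArea(EFD) = 680/3 ∩ EF · CD = -136/9]
2. E_y = -8  [2·signedArea(EFD) = 680/3 ∩ EF · CD = -136/9]
   → E = (-55/3, -8)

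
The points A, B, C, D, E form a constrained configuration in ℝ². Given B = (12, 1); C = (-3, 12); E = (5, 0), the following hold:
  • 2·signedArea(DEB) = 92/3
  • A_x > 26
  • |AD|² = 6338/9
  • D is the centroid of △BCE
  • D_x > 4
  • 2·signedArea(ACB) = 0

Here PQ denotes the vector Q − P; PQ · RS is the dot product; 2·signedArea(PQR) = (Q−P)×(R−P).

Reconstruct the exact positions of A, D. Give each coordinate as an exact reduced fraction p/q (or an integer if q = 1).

A = (27, -10)
D = (14/3, 13/3)

1. D_x = 14/3  [D is the centroid of △BCE]
2. D_y = 13/3  [D is the centroid of △BCE]
   → D = (14/3, 13/3)
3. A_x = 27  [line 11·x + 15·y + -147 = 0 ∩ |AD|² = 6338/9]
4. A_y = -10  [line 11·x + 15·y + -147 = 0 ∩ |AD|² = 6338/9]
   → A = (27, -10)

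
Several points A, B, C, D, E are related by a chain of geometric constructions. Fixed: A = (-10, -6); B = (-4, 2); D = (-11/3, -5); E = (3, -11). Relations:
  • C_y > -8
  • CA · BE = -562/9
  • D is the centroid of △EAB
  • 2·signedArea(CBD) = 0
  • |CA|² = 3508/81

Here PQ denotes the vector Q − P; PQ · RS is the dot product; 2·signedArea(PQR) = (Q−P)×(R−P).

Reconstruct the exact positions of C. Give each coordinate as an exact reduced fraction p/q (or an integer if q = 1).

1. C_x = -32/9  [2·signedArea(CBD) = 0 ∩ CA · BE = -562/9]
2. C_y = -22/3  [2·signedArea(CBD) = 0 ∩ CA · BE = -562/9]
   → C = (-32/9, -22/3)

C = (-32/9, -22/3)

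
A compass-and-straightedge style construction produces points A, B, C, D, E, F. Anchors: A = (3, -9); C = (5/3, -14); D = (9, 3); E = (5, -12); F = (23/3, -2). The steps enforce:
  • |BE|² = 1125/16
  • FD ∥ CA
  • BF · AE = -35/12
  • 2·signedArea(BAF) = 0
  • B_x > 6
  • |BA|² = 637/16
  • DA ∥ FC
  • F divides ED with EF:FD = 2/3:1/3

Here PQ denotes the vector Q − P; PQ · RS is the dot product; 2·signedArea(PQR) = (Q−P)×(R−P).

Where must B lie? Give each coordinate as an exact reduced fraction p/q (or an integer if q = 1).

B = (13/2, -15/4)

1. B_x = 13/2  [2·signedArea(BAF) = 0 ∩ BF · AE = -35/12]
2. B_y = -15/4  [2·signedArea(BAF) = 0 ∩ BF · AE = -35/12]
   → B = (13/2, -15/4)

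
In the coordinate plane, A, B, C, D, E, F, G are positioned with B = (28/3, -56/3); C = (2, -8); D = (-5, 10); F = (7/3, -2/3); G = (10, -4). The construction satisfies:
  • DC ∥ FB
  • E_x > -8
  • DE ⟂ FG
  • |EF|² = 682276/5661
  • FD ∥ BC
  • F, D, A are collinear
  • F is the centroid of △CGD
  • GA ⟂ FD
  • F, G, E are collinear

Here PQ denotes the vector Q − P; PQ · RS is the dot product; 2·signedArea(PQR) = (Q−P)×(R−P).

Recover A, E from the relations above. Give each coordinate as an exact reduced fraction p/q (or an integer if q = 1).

A = (2394/377, -2454/377)
E = (-4865/629, 2334/629)

1. A_x = 2394/377  [F, D, A are collinear ∩ GA ⟂ FD]
2. A_y = -2454/377  [F, D, A are collinear ∩ GA ⟂ FD]
   → A = (2394/377, -2454/377)
3. E_x = -4865/629  [F, G, E are collinear ∩ DE ⟂ FG]
4. E_y = 2334/629  [F, G, E are collinear ∩ DE ⟂ FG]
   → E = (-4865/629, 2334/629)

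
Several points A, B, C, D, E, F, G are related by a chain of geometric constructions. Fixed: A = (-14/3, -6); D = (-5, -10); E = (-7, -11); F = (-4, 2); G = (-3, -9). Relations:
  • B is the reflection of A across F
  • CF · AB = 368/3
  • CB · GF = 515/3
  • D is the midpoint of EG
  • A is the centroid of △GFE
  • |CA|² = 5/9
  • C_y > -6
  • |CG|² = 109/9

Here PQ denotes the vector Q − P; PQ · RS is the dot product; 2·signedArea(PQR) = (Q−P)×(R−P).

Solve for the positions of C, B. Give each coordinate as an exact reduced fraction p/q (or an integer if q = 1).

B = (-10/3, 10)
C = (-4, -17/3)

1. B_x = -10/3  [B is the reflection of A across F]
2. B_y = 10  [B is the reflection of A across F]
   → B = (-10/3, 10)
3. C_x = -4  [CF · AB = 368/3 ∩ CB · GF = 515/3]
4. C_y = -17/3  [CF · AB = 368/3 ∩ CB · GF = 515/3]
   → C = (-4, -17/3)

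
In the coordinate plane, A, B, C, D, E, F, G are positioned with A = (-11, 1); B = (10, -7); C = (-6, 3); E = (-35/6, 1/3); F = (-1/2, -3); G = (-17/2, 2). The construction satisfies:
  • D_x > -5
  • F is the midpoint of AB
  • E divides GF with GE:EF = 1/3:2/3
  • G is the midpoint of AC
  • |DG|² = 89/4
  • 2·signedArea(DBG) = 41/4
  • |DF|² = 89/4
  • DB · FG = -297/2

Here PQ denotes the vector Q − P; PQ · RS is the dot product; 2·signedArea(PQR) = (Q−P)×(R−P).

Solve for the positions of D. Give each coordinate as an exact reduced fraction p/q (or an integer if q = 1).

D = (-9/2, -1/2)

1. D_x = -9/2  [2·signedArea(DBG) = 41/4 ∩ DB · FG = -297/2]
2. D_y = -1/2  [2·signedArea(DBG) = 41/4 ∩ DB · FG = -297/2]
   → D = (-9/2, -1/2)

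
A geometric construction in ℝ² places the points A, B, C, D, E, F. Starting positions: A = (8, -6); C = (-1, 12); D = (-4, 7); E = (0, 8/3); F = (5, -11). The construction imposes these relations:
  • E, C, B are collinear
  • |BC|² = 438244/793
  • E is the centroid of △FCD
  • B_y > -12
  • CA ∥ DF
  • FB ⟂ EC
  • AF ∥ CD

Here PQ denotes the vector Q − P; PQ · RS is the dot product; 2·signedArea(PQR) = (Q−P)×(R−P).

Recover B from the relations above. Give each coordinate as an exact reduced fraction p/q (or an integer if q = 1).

B = (1193/793, -9020/793)

1. B_x = 1193/793  [E, C, B are collinear ∩ FB ⟂ EC]
2. B_y = -9020/793  [E, C, B are collinear ∩ FB ⟂ EC]
   → B = (1193/793, -9020/793)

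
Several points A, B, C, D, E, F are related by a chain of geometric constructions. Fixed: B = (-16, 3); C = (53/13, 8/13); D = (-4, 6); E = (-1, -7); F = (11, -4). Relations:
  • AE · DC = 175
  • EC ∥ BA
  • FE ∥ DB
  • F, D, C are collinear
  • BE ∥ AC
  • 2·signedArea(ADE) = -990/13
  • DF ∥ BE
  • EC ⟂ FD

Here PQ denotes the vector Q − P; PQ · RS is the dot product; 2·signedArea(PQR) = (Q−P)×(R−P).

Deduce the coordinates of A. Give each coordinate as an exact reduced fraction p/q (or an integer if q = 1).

1. A_x = -142/13  [BE ∥ AC ∩ EC ∥ BA]
2. A_y = 138/13  [BE ∥ AC ∩ EC ∥ BA]
   → A = (-142/13, 138/13)

A = (-142/13, 138/13)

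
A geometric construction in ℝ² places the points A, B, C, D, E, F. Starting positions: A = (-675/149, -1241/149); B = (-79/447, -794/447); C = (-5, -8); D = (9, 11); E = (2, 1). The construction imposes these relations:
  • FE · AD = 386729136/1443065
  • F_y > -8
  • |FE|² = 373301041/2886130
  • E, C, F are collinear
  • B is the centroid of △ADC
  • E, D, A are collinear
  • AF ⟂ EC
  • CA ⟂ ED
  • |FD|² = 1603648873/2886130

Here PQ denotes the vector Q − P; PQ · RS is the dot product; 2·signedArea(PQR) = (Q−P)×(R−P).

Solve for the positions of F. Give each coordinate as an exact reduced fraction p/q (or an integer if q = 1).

1. F_x = -96507/19370  [E, C, F are collinear ∩ AF ⟂ EC]
2. F_y = -154519/19370  [E, C, F are collinear ∩ AF ⟂ EC]
   → F = (-96507/19370, -154519/19370)

F = (-96507/19370, -154519/19370)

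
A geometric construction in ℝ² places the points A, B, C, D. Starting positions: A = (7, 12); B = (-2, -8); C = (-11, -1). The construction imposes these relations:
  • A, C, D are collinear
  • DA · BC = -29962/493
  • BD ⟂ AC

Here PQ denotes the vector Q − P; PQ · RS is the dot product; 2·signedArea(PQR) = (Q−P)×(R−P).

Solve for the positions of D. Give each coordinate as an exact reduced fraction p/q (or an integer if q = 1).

1. D_x = -4145/493  [A, C, D are collinear ∩ BD ⟂ AC]
2. D_y = 430/493  [A, C, D are collinear ∩ BD ⟂ AC]
   → D = (-4145/493, 430/493)

D = (-4145/493, 430/493)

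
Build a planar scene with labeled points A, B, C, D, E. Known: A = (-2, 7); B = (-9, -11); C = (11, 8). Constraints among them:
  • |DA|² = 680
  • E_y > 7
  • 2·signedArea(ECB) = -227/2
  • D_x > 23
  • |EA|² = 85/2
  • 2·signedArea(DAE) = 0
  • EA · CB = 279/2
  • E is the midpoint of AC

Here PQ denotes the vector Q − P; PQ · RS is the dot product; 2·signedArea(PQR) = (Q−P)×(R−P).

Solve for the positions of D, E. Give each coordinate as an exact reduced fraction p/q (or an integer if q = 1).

D = (24, 9)
E = (9/2, 15/2)

1. E_x = 9/2  [E is the midpoint of AC]
2. E_y = 15/2  [E is the midpoint of AC]
   → E = (9/2, 15/2)
3. D_x = 24  [line -1/2·x + 13/2·y + -93/2 = 0 ∩ |DA|² = 680]
4. D_y = 9  [line -1/2·x + 13/2·y + -93/2 = 0 ∩ |DA|² = 680]
   → D = (24, 9)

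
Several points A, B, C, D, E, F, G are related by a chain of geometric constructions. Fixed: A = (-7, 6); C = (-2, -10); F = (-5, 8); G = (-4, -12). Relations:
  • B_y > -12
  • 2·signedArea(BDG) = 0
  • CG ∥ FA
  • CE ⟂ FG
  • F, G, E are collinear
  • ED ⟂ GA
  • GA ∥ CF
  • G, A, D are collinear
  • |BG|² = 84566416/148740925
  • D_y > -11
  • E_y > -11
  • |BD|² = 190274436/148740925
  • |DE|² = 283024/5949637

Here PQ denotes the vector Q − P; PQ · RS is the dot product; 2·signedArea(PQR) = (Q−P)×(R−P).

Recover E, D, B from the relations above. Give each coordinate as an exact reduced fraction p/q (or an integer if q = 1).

1. E_x = -1642/401  [F, G, E are collinear ∩ CE ⟂ FG]
2. E_y = -4052/401  [F, G, E are collinear ∩ CE ⟂ FG]
   → E = (-1642/401, -4052/401)
3. D_x = -63946/14837  [G, A, D are collinear ∩ ED ⟂ GA]
4. D_y = -150456/14837  [G, A, D are collinear ∩ ED ⟂ GA]
   → D = (-63946/14837, -150456/14837)
5. B_x = -305936/74185  [line 27588/14837·x + 4598/14837·y + 165528/14837 = 0 ∩ |BG|² = 84566416/148740925]
6. B_y = -835044/74185  [line 27588/14837·x + 4598/14837·y + 165528/14837 = 0 ∩ |BG|² = 84566416/148740925]
   → B = (-305936/74185, -835044/74185)

B = (-305936/74185, -835044/74185)
D = (-63946/14837, -150456/14837)
E = (-1642/401, -4052/401)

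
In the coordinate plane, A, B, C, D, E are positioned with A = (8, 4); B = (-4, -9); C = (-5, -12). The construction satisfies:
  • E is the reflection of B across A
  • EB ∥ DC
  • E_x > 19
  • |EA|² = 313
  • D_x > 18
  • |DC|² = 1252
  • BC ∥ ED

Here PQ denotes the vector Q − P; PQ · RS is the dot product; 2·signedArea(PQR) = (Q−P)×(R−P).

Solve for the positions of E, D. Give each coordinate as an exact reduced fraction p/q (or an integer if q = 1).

1. E_x = 20  [E is the reflection of B across A]
2. E_y = 17  [E is the reflection of B across A]
   → E = (20, 17)
3. D_x = 19  [EB ∥ DC ∩ BC ∥ ED]
4. D_y = 14  [EB ∥ DC ∩ BC ∥ ED]
   → D = (19, 14)

D = (19, 14)
E = (20, 17)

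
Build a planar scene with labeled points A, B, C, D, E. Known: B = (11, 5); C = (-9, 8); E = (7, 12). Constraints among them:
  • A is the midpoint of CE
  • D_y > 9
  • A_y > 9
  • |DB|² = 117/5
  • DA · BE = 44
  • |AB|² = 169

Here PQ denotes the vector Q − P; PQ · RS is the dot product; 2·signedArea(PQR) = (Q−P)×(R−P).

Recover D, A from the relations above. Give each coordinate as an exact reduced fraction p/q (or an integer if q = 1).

A = (-1, 10)
D = (43/5, 46/5)

1. A_x = -1  [A is the midpoint of CE]
2. A_y = 10  [A is the midpoint of CE]
   → A = (-1, 10)
3. D_x = 43/5  [line 4·x + -7·y + 30 = 0 ∩ |DB|² = 117/5]
4. D_y = 46/5  [line 4·x + -7·y + 30 = 0 ∩ |DB|² = 117/5]
   → D = (43/5, 46/5)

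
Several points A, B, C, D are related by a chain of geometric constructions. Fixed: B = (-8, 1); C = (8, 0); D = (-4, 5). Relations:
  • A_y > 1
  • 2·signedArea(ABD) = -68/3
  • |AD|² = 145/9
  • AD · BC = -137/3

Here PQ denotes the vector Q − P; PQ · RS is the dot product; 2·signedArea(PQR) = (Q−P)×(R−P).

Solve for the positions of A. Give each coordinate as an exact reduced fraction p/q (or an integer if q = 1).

A = (-4/3, 2)

1. A_x = -4/3  [2·signedArea(ABD) = -68/3 ∩ AD · BC = -137/3]
2. A_y = 2  [2·signedArea(ABD) = -68/3 ∩ AD · BC = -137/3]
   → A = (-4/3, 2)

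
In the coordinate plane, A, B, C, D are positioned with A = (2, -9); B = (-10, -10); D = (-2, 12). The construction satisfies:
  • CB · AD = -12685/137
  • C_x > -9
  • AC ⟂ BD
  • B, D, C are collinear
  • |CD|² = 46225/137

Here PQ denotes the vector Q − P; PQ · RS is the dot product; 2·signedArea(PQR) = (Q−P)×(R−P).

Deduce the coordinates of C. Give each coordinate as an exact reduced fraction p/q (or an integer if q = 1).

C = (-1134/137, -721/137)

1. C_x = -1134/137  [B, D, C are collinear ∩ AC ⟂ BD]
2. C_y = -721/137  [B, D, C are collinear ∩ AC ⟂ BD]
   → C = (-1134/137, -721/137)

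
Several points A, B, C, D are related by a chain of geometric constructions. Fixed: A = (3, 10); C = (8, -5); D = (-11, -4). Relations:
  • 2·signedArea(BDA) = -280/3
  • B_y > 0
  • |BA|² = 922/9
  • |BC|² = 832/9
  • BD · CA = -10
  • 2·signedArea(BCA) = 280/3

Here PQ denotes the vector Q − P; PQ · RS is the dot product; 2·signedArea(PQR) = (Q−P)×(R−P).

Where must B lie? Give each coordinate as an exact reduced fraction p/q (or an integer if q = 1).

B = (0, 1/3)

1. B_x = 0  [2·signedArea(BCA) = 280/3 ∩ 2·signedArea(BDA) = -280/3]
2. B_y = 1/3  [2·signedArea(BCA) = 280/3 ∩ 2·signedArea(BDA) = -280/3]
   → B = (0, 1/3)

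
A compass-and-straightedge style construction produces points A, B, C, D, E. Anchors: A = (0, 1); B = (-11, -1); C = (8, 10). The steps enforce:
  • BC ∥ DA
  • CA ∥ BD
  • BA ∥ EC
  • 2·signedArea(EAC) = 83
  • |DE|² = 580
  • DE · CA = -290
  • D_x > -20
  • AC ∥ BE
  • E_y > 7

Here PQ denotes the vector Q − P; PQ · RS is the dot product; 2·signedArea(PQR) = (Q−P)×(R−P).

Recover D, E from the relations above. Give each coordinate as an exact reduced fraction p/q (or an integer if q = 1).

D = (-19, -10)
E = (-3, 8)

1. D_x = -19  [BC ∥ DA ∩ CA ∥ BD]
2. D_y = -10  [BC ∥ DA ∩ CA ∥ BD]
   → D = (-19, -10)
3. E_x = -3  [BA ∥ EC ∩ AC ∥ BE]
4. E_y = 8  [BA ∥ EC ∩ AC ∥ BE]
   → E = (-3, 8)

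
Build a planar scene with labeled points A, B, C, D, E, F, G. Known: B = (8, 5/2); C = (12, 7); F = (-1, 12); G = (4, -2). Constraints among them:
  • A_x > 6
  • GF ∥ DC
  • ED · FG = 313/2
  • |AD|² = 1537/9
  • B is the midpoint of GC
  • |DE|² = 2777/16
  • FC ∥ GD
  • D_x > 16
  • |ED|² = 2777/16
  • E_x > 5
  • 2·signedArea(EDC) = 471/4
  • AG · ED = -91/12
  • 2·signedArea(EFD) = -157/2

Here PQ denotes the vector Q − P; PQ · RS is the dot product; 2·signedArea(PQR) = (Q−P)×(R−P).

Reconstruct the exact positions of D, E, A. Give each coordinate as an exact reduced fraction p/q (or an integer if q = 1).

1. D_x = 17  [GF ∥ DC ∩ FC ∥ GD]
2. D_y = -7  [GF ∥ DC ∩ FC ∥ GD]
   → D = (17, -7)
3. E_x = 6  [2·signedArea(EDC) = 471/4 ∩ 2·signedArea(EFD) = -157/2]
4. E_y = 1/4  [2·signedArea(EDC) = 471/4 ∩ 2·signedArea(EFD) = -157/2]
   → E = (6, 1/4)
5. A_x = 20/3  [line -11·x + 29/4·y + 793/12 = 0 ∩ |AD|² = 1537/9]
6. A_y = 1  [line -11·x + 29/4·y + 793/12 = 0 ∩ |AD|² = 1537/9]
   → A = (20/3, 1)

A = (20/3, 1)
D = (17, -7)
E = (6, 1/4)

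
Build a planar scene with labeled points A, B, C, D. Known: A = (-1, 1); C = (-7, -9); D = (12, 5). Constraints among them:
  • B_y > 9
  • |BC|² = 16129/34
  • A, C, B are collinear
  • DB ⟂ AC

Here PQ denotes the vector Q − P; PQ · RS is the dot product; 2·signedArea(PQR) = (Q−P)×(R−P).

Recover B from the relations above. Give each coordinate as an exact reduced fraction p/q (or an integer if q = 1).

1. B_x = 143/34  [A, C, B are collinear ∩ DB ⟂ AC]
2. B_y = 329/34  [A, C, B are collinear ∩ DB ⟂ AC]
   → B = (143/34, 329/34)

B = (143/34, 329/34)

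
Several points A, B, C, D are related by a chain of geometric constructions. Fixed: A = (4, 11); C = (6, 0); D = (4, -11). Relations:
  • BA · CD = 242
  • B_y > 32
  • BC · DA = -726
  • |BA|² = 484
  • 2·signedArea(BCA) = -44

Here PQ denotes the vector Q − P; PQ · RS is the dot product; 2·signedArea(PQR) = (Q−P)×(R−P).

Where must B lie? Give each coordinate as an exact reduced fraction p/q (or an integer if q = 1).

B = (4, 33)

1. B_x = 4  [2·signedArea(BCA) = -44 ∩ BC · DA = -726]
2. B_y = 33  [2·signedArea(BCA) = -44 ∩ BC · DA = -726]
   → B = (4, 33)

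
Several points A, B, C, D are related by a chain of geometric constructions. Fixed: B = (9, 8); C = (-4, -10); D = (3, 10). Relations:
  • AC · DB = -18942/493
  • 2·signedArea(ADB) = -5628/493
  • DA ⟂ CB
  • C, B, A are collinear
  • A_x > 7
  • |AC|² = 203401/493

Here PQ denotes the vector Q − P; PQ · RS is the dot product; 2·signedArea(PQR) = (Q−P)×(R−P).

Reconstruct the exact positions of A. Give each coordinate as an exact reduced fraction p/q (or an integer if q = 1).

A = (3891/493, 3188/493)

1. A_x = 3891/493  [C, B, A are collinear ∩ DA ⟂ CB]
2. A_y = 3188/493  [C, B, A are collinear ∩ DA ⟂ CB]
   → A = (3891/493, 3188/493)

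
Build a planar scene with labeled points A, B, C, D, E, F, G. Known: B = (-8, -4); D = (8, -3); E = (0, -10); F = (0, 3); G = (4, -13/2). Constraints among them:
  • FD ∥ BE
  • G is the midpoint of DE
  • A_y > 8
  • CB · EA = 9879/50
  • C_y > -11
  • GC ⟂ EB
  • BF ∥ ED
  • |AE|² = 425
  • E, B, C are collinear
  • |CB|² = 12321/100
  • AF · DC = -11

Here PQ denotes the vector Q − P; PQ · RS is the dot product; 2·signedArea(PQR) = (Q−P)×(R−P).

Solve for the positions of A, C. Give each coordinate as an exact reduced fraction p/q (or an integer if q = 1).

1. C_x = 22/25  [E, B, C are collinear ∩ GC ⟂ EB]
2. C_y = -533/50  [E, B, C are collinear ∩ GC ⟂ EB]
   → C = (22/25, -533/50)
3. A_x = -8  [AF · DC = -11 ∩ CB · EA = 9879/50]
4. A_y = 9  [AF · DC = -11 ∩ CB · EA = 9879/50]
   → A = (-8, 9)

A = (-8, 9)
C = (22/25, -533/50)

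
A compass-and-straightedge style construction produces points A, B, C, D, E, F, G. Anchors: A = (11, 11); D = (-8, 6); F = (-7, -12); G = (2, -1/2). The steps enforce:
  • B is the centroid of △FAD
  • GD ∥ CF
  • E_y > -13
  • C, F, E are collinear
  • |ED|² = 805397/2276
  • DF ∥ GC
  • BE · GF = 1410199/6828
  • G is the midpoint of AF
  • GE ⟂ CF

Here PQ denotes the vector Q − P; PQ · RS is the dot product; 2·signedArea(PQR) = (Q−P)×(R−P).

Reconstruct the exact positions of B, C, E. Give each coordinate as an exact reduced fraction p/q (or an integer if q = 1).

B = (-4/3, 5/3)
C = (3, -37/2)
E = (-3373/569, -14449/1138)

1. B_x = -4/3  [B is the centroid of △FAD]
2. B_y = 5/3  [B is the centroid of △FAD]
   → B = (-4/3, 5/3)
3. C_x = 3  [GD ∥ CF ∩ DF ∥ GC]
4. C_y = -37/2  [GD ∥ CF ∩ DF ∥ GC]
   → C = (3, -37/2)
5. E_x = -3373/569  [C, F, E are collinear ∩ GE ⟂ CF]
6. E_y = -14449/1138  [C, F, E are collinear ∩ GE ⟂ CF]
   → E = (-3373/569, -14449/1138)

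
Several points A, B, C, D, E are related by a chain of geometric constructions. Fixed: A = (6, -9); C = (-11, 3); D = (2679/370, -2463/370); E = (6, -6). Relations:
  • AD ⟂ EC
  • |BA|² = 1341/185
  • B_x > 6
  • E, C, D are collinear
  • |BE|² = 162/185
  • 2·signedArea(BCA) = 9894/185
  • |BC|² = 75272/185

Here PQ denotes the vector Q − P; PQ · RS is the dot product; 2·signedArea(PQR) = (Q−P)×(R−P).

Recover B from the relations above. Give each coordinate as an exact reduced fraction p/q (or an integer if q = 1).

B = (1263/185, -1191/185)

1. B_x = 1263/185  [line 12·x + 17·y + 5091/185 = 0 ∩ |BE|² = 162/185]
2. B_y = -1191/185  [line 12·x + 17·y + 5091/185 = 0 ∩ |BE|² = 162/185]
   → B = (1263/185, -1191/185)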